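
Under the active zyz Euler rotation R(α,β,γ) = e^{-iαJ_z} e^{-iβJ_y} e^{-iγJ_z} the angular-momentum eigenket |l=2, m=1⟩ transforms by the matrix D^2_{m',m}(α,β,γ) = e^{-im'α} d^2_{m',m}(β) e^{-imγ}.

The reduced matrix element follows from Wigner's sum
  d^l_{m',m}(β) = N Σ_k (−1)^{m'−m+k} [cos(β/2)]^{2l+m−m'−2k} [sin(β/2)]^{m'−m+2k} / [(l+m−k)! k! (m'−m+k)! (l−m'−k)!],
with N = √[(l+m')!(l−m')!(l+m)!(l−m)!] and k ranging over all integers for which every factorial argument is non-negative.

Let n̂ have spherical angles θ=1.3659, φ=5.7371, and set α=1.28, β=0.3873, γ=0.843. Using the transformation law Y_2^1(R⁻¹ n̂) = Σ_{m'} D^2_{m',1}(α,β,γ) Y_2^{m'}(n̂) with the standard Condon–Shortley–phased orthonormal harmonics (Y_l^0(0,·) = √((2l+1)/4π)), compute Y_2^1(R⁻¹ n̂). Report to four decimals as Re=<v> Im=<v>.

Need the full column D^2_{m',1} for m'=−2..2 at α=1.28, β=0.3873, γ=0.843.
cos(β/2)=0.981308, sin(β/2)=0.192442
d^2_{-2,1}: single k=3 term ⇒ +0.013987;  D = -0.002038+0.013838i
d^2_{-1,1}: k∈[2..3] ⇒ +0.106987 -0.001372 = +0.105616;  D = +0.095690+0.044699i
d^2_{0,1}: k∈[1..2] ⇒ +0.445443 -0.017131 = +0.428312;  D = +0.284924-0.319796i
d^2_{1,1}: k∈[0..1] ⇒ +0.927304 -0.106987 = +0.820317;  D = -0.430309-0.698393i
d^2_{2,1}: single k=0 term ⇒ -0.363702;  D = +0.351346-0.093995i
Y_2^{m'}(θ=1.3659,φ=5.7371) and Σ D·Y over m':
  (-0.0020+0.0138i)·(+0.1705+0.3287i)  (+0.0957+0.0447i)·(+0.1315+0.0799i)  (+0.2849-0.3198i)·(-0.2762+0.0000i)  (-0.4303-0.6984i)·(-0.1315+0.0799i)  (+0.3513-0.0940i)·(+0.1705-0.3287i)
Y_2^1(R⁻¹ n̂) = +0.066851+0.029500i

Re=0.0669 Im=0.0295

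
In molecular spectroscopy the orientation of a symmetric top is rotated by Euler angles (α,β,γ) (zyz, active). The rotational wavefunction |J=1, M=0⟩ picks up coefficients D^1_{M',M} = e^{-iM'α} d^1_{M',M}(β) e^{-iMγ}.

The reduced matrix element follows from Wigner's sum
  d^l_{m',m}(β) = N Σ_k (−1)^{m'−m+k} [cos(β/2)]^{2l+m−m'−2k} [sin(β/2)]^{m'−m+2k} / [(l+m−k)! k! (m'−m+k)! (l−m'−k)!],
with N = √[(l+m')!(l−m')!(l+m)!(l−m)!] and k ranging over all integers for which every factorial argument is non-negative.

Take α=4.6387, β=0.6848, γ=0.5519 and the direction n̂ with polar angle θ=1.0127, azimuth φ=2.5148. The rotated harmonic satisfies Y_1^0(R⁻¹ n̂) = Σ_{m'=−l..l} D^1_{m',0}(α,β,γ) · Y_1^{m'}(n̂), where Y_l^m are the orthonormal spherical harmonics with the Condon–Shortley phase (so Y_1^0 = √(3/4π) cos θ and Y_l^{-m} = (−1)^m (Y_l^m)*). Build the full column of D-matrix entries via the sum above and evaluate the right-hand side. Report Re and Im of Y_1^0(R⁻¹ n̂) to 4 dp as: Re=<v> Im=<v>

Re=0.0627 Im=0.0000

Need the full column D^1_{m',0} for m'=−1..1 at α=4.6387, β=0.6848, γ=0.5519.
cos(β/2)=0.941952, sin(β/2)=0.335749
d^1_{-1,0}: single k=1 term ⇒ +0.447258;  D = -0.032928-0.446044i
d^1_{0,0}: k∈[0..1] ⇒ +0.887273 -0.112727 = +0.774546;  D = +0.774546+0.000000i
d^1_{1,0}: single k=0 term ⇒ -0.447258;  D = +0.032928-0.446044i
Y_1^{m'}(θ=1.0127,φ=2.5148) and Σ D·Y over m':
  (-0.0329-0.4460i)·(-0.2374-0.1719i)  (+0.7745+0.0000i)·(+0.2588+0.0000i)  (+0.0329-0.4460i)·(+0.2374-0.1719i)
Y_1^0(R⁻¹ n̂) = +0.062695+0.000000i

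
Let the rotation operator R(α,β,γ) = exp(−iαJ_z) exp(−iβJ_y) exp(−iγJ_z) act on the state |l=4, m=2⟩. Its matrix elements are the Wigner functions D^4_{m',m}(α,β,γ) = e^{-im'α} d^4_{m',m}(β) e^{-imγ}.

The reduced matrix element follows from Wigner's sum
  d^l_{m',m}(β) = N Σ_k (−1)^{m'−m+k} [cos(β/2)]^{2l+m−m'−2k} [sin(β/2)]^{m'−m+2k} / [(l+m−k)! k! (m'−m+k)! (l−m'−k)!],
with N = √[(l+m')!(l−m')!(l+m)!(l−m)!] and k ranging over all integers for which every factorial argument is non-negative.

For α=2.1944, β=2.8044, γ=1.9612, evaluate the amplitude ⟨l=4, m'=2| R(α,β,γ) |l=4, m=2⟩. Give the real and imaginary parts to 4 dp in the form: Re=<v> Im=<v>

First d^4_{2,2}(β=2.8044), then the phase factors e^{-i(2)α} and e^{-i(2)γ}:
c=cos(2.8044/2)=0.167799, s=sin(2.8044/2)=0.985821; N=√[720·2·720·2]=1440.000000
k: max(0,(2)−(2))=0 … min(4+(2),4−(2))=2
  k=0: (−1)^0·1440.0000/(1440)·0.1678^8·0.9858^0 = +0.000001
  k=1: (−1)^1·1440.0000/(120)·0.1678^6·0.9858^2 = -0.000260
  k=2: (−1)^2·1440.0000/(96)·0.1678^4·0.9858^4 = +0.011232
d^4_{2,2}(2.8044) = +0.000001 -0.000260 +0.011232 = +0.010972
D = (-0.317971+0.948100i)·(+0.010972)·(-0.710346+0.703853i) = -0.004844-0.009845i

Re=-0.0048 Im=-0.0098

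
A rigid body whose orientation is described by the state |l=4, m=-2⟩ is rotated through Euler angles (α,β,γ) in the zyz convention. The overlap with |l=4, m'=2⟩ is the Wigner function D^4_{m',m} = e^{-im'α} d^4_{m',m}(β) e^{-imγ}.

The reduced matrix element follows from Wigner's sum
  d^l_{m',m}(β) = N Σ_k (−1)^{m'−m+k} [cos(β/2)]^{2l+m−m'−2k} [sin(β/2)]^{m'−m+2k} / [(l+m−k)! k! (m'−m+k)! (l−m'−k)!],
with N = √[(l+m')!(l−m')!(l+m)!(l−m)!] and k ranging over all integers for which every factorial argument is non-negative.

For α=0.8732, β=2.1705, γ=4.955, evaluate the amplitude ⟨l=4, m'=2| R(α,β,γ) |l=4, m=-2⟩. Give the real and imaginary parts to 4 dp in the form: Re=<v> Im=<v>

First d^4_{2,-2}(β=2.1705), then the phase factors e^{-i(2)α} and e^{-i(-2)γ}:
With c≡cos(β/2)=0.466692 and s≡sin(β/2)=0.884420, N=[720·2·2·720]^{1/2}=1440.000000
k∈{0,1,2} keeps every argument non-negative
  k=0: (−1)^4·1440.0000/(96)·0.4667^4·0.8844^4 = +0.435357
  k=1: (−1)^5·1440.0000/(120)·0.4667^2·0.8844^6 = -1.250814
  k=2: (−1)^6·1440.0000/(1440)·0.4667^0·0.8844^8 = +0.374342
d^4_{2,-2}(2.1705) = +0.435357 -1.250814 +0.374342 = -0.441115
D = (-0.174703-0.984621i)·(-0.441115)·(-0.884571-0.466405i) = +0.134406-0.420140i

Re=0.1344 Im=-0.4201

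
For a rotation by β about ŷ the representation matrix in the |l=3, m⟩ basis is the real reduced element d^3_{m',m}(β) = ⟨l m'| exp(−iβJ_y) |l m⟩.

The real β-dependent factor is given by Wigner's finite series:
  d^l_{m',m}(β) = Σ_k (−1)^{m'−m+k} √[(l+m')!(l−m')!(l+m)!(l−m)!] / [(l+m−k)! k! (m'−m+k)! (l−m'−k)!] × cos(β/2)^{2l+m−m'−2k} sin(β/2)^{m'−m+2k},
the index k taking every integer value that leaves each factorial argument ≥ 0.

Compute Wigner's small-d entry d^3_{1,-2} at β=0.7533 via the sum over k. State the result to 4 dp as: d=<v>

d=-0.2333

d^3_{1,-2}(β=0.7533) via Wigner's sum:
c=cos(0.7533/2)=0.929902, s=sin(0.7533/2)=0.367807; N=√[24·2·1·120]=75.894664
Admissible k: 0..1 (factorial args all ≥0)
  k=0: (−1)^3·75.8947/(12)·0.9299^3·0.3678^3 = -0.253048
  k=1: (−1)^4·75.8947/(24)·0.9299^1·0.3678^5 = +0.019794
d^3_{1,-2}(0.7533) = -0.253048 +0.019794 = -0.233254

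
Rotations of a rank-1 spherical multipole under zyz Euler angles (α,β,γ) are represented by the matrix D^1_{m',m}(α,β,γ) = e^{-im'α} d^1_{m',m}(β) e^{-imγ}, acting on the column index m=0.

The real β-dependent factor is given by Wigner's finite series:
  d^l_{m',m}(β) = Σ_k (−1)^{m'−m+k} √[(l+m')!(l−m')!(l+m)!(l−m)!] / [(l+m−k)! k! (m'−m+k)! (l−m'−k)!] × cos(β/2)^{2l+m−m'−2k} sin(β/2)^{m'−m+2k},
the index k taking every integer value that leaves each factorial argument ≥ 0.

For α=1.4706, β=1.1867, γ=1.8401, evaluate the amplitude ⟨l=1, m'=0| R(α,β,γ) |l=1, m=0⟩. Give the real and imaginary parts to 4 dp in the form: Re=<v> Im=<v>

Re=0.3747 Im=0.0000

D^1_{0,0}(1.4706,1.1867,1.8401) = e^{-i·0·1.4706}·d^1_{0,0}(1.1867)·e^{-i·0·1.8401}. Compute d first:
c=cos(1.1867/2)=0.829072, s=sin(1.1867/2)=0.559142; N=√[1·1·1·1]=1.000000
k: max(0,(0)−(0))=0 … min(1+(0),1−(0))=1
  k=0: (−1)^0·1.0000/(1)·0.8291^2·0.5591^0 = +0.687361
  k=1: (−1)^1·1.0000/(1)·0.8291^0·0.5591^2 = -0.312639
d^1_{0,0}(1.1867) = +0.687361 -0.312639 = +0.374721
Attach z-rotation phases: D = e^{-i(0)(1.4706)}·(+0.374721)·e^{-i(0)(1.8401)} = +0.374721+0.000000i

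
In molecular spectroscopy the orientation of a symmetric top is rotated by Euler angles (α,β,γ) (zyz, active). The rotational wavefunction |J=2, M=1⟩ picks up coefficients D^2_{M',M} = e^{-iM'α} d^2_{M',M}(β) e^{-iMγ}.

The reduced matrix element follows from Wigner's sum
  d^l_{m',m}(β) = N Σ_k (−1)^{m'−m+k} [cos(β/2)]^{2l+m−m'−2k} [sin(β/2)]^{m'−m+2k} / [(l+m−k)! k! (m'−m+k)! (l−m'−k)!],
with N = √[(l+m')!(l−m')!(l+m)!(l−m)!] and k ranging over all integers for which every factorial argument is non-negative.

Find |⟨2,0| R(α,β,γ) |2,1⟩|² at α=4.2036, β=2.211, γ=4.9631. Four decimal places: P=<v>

Split into d^2_{0,1}(β=2.211) × two z-phases.
Half-angle: c=0.448688, s=0.893689. N=√(2·2·6·1)=4.898979
Admissible k: 1..2 (factorial args all ≥0)
  k=1: (−1)^0·4.8990/(2)·0.4487^3·0.8937^1 = +0.197740
  k=2: (−1)^1·4.8990/(2)·0.4487^1·0.8937^3 = -0.784474
d^2_{0,1}(2.211) = +0.197740 -0.784474 = -0.586734
|D^2_{0,1}|² = |d^2_{0,1}(β)|² = (-0.586734)² = 0.344257 (the z-rotation phases have unit modulus)

P=0.3443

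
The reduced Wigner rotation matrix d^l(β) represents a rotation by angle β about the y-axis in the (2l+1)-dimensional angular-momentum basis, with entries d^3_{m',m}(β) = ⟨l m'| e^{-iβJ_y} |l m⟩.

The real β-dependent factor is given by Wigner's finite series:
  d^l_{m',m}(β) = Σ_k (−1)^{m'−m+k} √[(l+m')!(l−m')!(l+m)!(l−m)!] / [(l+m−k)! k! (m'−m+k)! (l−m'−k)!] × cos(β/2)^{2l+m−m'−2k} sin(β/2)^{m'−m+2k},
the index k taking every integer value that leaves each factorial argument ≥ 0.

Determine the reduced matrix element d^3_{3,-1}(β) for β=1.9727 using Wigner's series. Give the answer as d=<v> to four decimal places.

d=0.5704

d^3_{3,-1}(β=1.9727) via Wigner's sum:
Half-angle: c=0.551738, s=0.834018. N=√(720·1·2·24)=185.903201
k: max(0,(-1)−(3))=0 … min(3+(-1),3−(3))=0
  k=0: (−1)^4·185.9032/(48)·0.5517^2·0.8340^4 = +0.570443
d^3_{3,-1}(1.9727) = +0.570443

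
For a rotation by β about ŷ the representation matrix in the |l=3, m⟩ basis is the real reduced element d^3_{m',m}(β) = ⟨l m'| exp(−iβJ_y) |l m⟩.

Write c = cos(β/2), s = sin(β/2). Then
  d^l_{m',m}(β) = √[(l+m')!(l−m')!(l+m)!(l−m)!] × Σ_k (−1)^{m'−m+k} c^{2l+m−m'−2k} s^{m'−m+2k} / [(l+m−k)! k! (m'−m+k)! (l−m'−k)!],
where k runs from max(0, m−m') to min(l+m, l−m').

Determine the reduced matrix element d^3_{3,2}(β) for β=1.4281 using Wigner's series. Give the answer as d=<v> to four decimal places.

d^3_{3,2}(β=1.4281) via Wigner's sum:
With c≡cos(β/2)=0.755716 and s≡sin(β/2)=0.654900, N=[720·1·120·1]^{1/2}=293.938769
The bounds max(0,m−m')=0 and min(l+m,l−m')=0 give 1 term
  k=0: (−1)^1·293.9388/(120)·0.7557^5·0.6549^1 = -0.395406
d^3_{3,2}(1.4281) = -0.395406

d=-0.3954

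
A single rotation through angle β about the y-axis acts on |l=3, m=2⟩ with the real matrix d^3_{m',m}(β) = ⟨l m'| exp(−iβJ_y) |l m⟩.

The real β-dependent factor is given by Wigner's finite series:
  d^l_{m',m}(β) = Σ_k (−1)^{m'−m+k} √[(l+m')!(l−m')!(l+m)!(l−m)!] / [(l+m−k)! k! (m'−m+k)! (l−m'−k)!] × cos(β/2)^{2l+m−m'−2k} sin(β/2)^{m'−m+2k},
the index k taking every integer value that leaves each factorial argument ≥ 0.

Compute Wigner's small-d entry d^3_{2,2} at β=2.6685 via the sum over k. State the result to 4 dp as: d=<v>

d=-0.0141

d^3_{2,2}(β=2.6685) via Wigner's sum:
Half-angle: c=0.234347, s=0.972153. N=√(120·1·120·1)=120.000000
k: max(0,(2)−(2))=0 … min(3+(2),3−(2))=1
  k=0: (−1)^0·120.0000/(120)·0.2343^6·0.9722^0 = +0.000166
  k=1: (−1)^1·120.0000/(24)·0.2343^4·0.9722^2 = -0.014252
d^3_{2,2}(2.6685) = +0.000166 -0.014252 = -0.014086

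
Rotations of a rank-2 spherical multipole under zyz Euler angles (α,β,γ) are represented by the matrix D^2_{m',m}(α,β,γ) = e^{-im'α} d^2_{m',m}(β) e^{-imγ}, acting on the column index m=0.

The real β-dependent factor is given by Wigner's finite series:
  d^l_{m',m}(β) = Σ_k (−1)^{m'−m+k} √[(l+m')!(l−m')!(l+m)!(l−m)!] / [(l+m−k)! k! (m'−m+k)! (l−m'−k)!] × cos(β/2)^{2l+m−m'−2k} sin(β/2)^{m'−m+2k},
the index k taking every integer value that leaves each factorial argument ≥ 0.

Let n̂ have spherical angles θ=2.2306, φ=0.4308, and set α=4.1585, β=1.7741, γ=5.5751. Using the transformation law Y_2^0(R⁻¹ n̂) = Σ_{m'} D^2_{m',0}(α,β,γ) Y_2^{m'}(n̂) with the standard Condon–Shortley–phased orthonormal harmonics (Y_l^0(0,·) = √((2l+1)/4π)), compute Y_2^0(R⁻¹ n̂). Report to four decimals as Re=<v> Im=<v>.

Re=-0.0586 Im=0.0000

Need the full column D^2_{m',0} for m'=−2..2 at α=4.1585, β=1.7741, γ=5.5751.
cos(β/2)=0.631702, sin(β/2)=0.775212
d^2_{-2,0}: single k=2 term ⇒ +0.587408;  D = -0.262366+0.525559i
d^2_{-1,0}: k∈[1..2] ⇒ +0.478665 -0.720856 = -0.242191;  D = +0.127392+0.205980i
d^2_{0,0}: k∈[0..2] ⇒ +0.159238 -0.959234 +0.361145 = -0.438851;  D = -0.438851+0.000000i
d^2_{1,0}: k∈[0..1] ⇒ -0.478665 +0.720856 = +0.242191;  D = -0.127392+0.205980i
d^2_{2,0}: single k=0 term ⇒ +0.587408;  D = -0.262366-0.525559i
Y_2^{m'}(θ=2.2306,φ=0.4308) and Σ D·Y over m':
  (-0.2624+0.5256i)·(+0.1570-0.1830i)  (+0.1274+0.2060i)·(-0.3400+0.1562i)  (-0.4389+0.0000i)·(+0.0401+0.0000i)  (-0.1274+0.2060i)·(+0.3400+0.1562i)  (-0.2624-0.5256i)·(+0.1570+0.1830i)
Y_2^0(R⁻¹ n̂) = -0.058634+0.000000i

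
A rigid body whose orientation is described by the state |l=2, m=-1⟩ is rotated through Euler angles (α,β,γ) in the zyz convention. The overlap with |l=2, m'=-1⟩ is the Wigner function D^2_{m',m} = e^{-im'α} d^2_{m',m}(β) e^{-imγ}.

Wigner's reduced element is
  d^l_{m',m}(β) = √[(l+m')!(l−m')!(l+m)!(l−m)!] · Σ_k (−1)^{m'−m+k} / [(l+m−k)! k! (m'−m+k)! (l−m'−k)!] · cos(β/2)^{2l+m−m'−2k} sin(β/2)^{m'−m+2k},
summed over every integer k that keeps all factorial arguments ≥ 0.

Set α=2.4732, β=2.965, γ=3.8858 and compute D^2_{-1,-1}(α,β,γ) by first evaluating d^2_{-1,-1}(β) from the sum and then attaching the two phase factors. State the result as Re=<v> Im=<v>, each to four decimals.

Split into d^2_{-1,-1}(β=2.965) × two z-phases.
With c≡cos(β/2)=0.088182 and s≡sin(β/2)=0.996104, N=[1·6·1·6]^{1/2}=6.000000
The bounds max(0,m−m')=0 and min(l+m,l−m')=1 give 2 terms
  k=0: (−1)^0·6.0000/(6)·0.0882^4·0.9961^0 = +0.000060
  k=1: (−1)^1·6.0000/(2)·0.0882^2·0.9961^2 = -0.023147
d^2_{-1,-1}(2.965) = +0.000060 -0.023147 = -0.023086
Attach z-rotation phases: D = e^{-i(-1)(2.4732)}·(-0.023086)·e^{-i(-1)(3.8858)} = -0.023020-0.001749i

Re=-0.0230 Im=-0.0017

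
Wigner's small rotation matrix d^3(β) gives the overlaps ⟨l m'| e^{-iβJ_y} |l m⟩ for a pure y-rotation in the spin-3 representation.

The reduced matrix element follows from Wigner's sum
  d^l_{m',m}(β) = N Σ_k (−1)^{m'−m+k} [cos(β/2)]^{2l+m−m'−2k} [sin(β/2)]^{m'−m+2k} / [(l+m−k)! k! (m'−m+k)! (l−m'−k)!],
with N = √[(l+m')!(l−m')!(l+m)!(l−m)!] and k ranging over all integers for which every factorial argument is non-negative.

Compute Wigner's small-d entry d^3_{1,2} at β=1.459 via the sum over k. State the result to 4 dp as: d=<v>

d^3_{1,2}(β=1.459) via Wigner's sum:
Half-angle: c=0.745508, s=0.666497. N=√(24·2·120·1)=75.894664
Admissible k: 1..2 (factorial args all ≥0)
  k=1: (−1)^0·75.8947/(24)·0.7455^5·0.6665^1 = +0.485354
  k=2: (−1)^1·75.8947/(12)·0.7455^3·0.6665^3 = -0.775856
d^3_{1,2}(1.459) = +0.485354 -0.775856 = -0.290501

d=-0.2905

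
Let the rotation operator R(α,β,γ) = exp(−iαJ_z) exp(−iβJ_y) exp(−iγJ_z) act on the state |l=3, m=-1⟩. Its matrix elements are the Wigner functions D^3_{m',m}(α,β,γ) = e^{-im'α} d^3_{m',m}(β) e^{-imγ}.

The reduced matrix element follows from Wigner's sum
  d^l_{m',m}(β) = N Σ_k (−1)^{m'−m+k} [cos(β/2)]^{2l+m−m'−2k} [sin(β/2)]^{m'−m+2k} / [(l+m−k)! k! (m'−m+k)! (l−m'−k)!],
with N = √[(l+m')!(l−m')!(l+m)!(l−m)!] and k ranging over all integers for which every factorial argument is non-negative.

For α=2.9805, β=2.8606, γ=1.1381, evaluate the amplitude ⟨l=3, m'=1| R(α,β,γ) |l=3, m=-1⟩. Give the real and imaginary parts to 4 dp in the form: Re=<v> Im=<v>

D^3_{1,-1}(2.9805,2.8606,1.1381) = e^{-i·1·2.9805}·d^3_{1,-1}(2.8606)·e^{-i·-1·1.1381}. Compute d first:
c=cos(2.8606/2)=0.140035, s=sin(2.8606/2)=0.990147; N=√[24·2·2·24]=48.000000
k: max(0,(-1)−(1))=0 … min(3+(-1),3−(1))=2
  k=0: (−1)^2·48.0000/(8)·0.1400^4·0.9901^2 = +0.002262
  k=1: (−1)^3·48.0000/(6)·0.1400^2·0.9901^4 = -0.150785
  k=2: (−1)^4·48.0000/(48)·0.1400^0·0.9901^6 = +0.942317
d^3_{1,-1}(2.8606) = +0.002262 -0.150785 +0.942317 = +0.793794
Attach z-rotation phases: D = e^{-i(1)(2.9805)}·(+0.793794)·e^{-i(-1)(1.1381)} = -0.212956-0.764695i

Re=-0.2130 Im=-0.7647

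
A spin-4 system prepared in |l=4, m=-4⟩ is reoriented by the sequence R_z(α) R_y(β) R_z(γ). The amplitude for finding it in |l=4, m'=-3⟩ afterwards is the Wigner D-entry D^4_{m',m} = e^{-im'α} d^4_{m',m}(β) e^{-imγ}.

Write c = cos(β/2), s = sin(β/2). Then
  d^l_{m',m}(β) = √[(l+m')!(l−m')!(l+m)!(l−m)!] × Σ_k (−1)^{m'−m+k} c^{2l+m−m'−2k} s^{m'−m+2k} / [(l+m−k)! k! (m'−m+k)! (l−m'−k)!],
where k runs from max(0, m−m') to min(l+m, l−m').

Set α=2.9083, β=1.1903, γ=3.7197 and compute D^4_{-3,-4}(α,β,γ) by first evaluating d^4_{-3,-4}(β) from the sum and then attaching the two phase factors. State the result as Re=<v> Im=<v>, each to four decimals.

Split into d^4_{-3,-4}(β=1.1903) × two z-phases.
c=cos(1.1903/2)=0.828064, s=sin(1.1903/2)=0.560633; N=√[1·5040·1·40320]=14255.272709
k∈{0} keeps every argument non-negative
  k=0: (−1)^1·14255.2727/(5040)·0.8281^7·0.5606^1 = -0.423324
d^4_{-3,-4}(1.1903) = -0.423324
Attach z-rotation phases: D = e^{-i(-3)(2.9083)}·(-0.423324)·e^{-i(-4)(3.7197)} = -0.017671+0.422955i

Re=-0.0177 Im=0.4230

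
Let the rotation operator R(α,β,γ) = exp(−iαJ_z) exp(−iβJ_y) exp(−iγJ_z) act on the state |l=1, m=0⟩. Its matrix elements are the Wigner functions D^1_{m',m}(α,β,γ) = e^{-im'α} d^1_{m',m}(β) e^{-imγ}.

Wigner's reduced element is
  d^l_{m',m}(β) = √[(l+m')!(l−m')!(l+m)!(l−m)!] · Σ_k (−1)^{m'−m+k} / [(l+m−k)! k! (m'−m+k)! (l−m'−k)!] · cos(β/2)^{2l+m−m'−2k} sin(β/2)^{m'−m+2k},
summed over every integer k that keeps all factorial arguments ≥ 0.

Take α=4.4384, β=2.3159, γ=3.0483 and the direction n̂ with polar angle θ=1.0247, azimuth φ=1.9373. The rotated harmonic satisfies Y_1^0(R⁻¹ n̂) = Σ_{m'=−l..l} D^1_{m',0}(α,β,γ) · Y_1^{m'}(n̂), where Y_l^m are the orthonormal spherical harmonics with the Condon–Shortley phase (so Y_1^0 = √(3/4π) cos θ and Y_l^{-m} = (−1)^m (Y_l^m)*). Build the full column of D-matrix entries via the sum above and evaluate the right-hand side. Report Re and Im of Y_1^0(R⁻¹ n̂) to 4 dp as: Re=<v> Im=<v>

Need the full column D^1_{m',0} for m'=−1..1 at α=4.4384, β=2.3159, γ=3.0483.
cos(β/2)=0.401218, sin(β/2)=0.915983
d^1_{-1,0}: single k=1 term ⇒ +0.519736;  D = -0.140627-0.500349i
d^1_{0,0}: k∈[0..1] ⇒ +0.160976 -0.839024 = -0.678048;  D = -0.678048+0.000000i
d^1_{1,0}: single k=0 term ⇒ -0.519736;  D = +0.140627-0.500349i
Y_1^{m'}(θ=1.0247,φ=1.9373) and Σ D·Y over m':
  (-0.1406-0.5003i)·(-0.1058-0.2756i)  (-0.6780+0.0000i)·(+0.2538+0.0000i)  (+0.1406-0.5003i)·(+0.1058-0.2756i)
Y_1^0(R⁻¹ n̂) = -0.418132+0.000000i

Re=-0.4181 Im=0.0000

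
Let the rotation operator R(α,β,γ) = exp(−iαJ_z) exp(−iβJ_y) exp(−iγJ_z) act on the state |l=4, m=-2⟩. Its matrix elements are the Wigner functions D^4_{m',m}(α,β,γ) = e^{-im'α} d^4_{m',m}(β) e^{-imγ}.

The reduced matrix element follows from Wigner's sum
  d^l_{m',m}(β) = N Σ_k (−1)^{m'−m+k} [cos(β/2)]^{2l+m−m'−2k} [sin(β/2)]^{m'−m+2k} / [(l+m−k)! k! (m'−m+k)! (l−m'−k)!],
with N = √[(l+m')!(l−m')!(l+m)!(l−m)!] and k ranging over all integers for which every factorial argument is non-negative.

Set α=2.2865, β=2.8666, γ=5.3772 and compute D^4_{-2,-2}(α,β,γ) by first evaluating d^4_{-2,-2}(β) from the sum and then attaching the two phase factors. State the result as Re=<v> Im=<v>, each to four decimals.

Re=-0.0047 Im=0.0019

D^4_{-2,-2}(2.2865,2.8666,5.3772) = e^{-i·-2·2.2865}·d^4_{-2,-2}(2.8666)·e^{-i·-2·5.3772}. Compute d first:
With c≡cos(β/2)=0.137064 and s≡sin(β/2)=0.990562, N=[2·720·2·720]^{1/2}=1440.000000
k∈{0,1,2} keeps every argument non-negative
  k=0: (−1)^0·1440.0000/(1440)·0.1371^8·0.9906^0 = +0.000000
  k=1: (−1)^1·1440.0000/(120)·0.1371^6·0.9906^2 = -0.000078
  k=2: (−1)^2·1440.0000/(96)·0.1371^4·0.9906^4 = +0.005097
d^4_{-2,-2}(2.8666) = +0.000000 -0.000078 +0.005097 = +0.005019
Attach z-rotation phases: D = e^{-i(-2)(2.2865)}·(+0.005019)·e^{-i(-2)(5.3772)} = -0.004660+0.001864i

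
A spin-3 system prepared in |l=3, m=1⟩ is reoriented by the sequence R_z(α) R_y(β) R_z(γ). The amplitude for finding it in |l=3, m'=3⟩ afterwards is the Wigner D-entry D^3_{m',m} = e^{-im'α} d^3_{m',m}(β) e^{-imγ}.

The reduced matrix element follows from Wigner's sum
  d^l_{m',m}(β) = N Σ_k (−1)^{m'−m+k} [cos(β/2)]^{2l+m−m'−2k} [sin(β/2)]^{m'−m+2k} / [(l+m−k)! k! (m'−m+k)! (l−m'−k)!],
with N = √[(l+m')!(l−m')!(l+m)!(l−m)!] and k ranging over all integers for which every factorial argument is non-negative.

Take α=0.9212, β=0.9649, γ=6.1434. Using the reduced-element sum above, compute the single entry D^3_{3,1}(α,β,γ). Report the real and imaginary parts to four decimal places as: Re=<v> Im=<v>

Re=-0.4461 Im=-0.2541

First d^3_{3,1}(β=0.9649), then the phase factors e^{-i(3)α} and e^{-i(1)γ}:
With c≡cos(β/2)=0.885861 and s≡sin(β/2)=0.463951, N=[720·1·24·2]^{1/2}=185.903201
The bounds max(0,m−m')=0 and min(l+m,l−m')=0 give 1 term
  k=0: (−1)^2·185.9032/(48)·0.8859^4·0.4640^2 = +0.513395
d^3_{3,1}(0.9649) = +0.513395
Phases: e^{-i·(3)·0.9212}=-0.929407-0.369056i, e^{-i·(1)·6.1434}=+0.990246+0.139331i ⇒ D=-0.446100-0.254105i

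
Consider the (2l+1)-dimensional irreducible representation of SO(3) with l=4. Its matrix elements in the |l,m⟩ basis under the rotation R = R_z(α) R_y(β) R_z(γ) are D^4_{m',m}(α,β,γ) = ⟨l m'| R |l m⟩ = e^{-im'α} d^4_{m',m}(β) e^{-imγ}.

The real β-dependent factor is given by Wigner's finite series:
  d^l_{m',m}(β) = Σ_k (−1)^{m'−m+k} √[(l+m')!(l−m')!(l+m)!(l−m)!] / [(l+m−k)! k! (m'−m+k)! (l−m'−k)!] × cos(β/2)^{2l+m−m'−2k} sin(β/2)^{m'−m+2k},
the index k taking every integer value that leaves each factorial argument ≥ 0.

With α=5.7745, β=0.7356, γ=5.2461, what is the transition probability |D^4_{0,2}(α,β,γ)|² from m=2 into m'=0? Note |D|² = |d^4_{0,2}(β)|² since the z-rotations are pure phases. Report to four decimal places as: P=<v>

P=0.2570

D^4_{0,2}(5.7745,0.7356,5.2461) = e^{-i·0·5.7745}·d^4_{0,2}(0.7356)·e^{-i·2·5.2461}. Compute d first:
Half-angle: c=0.933121, s=0.359563. N=√(24·24·720·2)=910.735966
Admissible k: 2..4 (factorial args all ≥0)
  k=2: (−1)^0·910.7360/(96)·0.9331^6·0.3596^2 = +0.809653
  k=3: (−1)^1·910.7360/(36)·0.9331^4·0.3596^4 = -0.320585
  k=4: (−1)^2·910.7360/(96)·0.9331^2·0.3596^6 = +0.017850
d^4_{0,2}(0.7356) = +0.809653 -0.320585 +0.017850 = +0.506919
|D^4_{0,2}|² = |d^4_{0,2}(β)|² = (+0.506919)² = 0.256967 (the z-rotation phases have unit modulus)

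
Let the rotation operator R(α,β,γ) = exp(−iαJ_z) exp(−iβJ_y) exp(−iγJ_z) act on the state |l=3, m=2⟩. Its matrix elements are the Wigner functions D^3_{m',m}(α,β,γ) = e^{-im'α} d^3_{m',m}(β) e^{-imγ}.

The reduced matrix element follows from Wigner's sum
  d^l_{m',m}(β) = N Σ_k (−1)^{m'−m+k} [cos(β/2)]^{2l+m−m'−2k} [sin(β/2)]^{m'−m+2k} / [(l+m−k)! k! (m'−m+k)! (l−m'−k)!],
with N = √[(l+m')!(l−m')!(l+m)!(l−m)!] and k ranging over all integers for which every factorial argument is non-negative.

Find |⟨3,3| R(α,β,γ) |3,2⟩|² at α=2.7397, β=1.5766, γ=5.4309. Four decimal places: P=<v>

P=0.0916

First d^3_{3,2}(β=1.5766), then the phase factors e^{-i(3)α} and e^{-i(2)γ}:
Half-angle: c=0.705052, s=0.709156. N=√(720·1·120·1)=293.938769
k: max(0,(2)−(3))=0 … min(3+(2),3−(3))=0
  k=0: (−1)^1·293.9388/(120)·0.7051^5·0.7092^1 = -0.302637
d^3_{3,2}(1.5766) = -0.302637
|D^3_{3,2}|² = |d^3_{3,2}(β)|² = (-0.302637)² = 0.091589 (the z-rotation phases have unit modulus)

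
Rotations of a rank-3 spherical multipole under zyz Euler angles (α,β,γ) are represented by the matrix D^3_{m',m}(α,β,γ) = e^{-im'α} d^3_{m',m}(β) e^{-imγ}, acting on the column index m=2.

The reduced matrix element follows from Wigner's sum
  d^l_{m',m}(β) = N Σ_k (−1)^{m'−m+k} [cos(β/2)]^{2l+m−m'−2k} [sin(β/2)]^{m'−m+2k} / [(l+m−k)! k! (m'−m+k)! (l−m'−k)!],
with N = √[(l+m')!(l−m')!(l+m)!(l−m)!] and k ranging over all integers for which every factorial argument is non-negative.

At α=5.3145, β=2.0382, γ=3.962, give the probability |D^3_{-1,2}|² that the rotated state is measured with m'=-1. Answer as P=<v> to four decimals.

Split into d^3_{-1,2}(β=2.0382) × two z-phases.
With c≡cos(β/2)=0.524133 and s≡sin(β/2)=0.851637, N=[2·24·120·1]^{1/2}=75.894664
Admissible k: 3..4 (factorial args all ≥0)
  k=3: (−1)^0·75.8947/(12)·0.5241^3·0.8516^3 = +0.562492
  k=4: (−1)^1·75.8947/(24)·0.5241^1·0.8516^5 = -0.742528
d^3_{-1,2}(2.0382) = +0.562492 -0.742528 = -0.180036
|D^3_{-1,2}|² = |d^3_{-1,2}(β)|² = (-0.180036)² = 0.032413 (the z-rotation phases have unit modulus)

P=0.0324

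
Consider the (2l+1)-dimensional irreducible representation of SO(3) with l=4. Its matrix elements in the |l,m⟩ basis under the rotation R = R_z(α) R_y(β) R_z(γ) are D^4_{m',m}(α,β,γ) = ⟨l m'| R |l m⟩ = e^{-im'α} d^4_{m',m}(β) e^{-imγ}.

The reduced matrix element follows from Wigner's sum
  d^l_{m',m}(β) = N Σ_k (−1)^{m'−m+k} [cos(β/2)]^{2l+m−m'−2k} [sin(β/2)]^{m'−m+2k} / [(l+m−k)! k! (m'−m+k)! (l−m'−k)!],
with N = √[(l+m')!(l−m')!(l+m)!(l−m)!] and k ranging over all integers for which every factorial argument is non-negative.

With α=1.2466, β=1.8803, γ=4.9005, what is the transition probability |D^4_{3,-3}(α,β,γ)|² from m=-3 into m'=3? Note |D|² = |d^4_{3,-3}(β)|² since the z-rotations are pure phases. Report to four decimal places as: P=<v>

Split into d^4_{3,-3}(β=1.8803) × two z-phases.
c=cos(1.8803/2)=0.589667, s=sin(1.8803/2)=0.807647; N=√[5040·1·1·5040]=5040.000000
The bounds max(0,m−m')=0 and min(l+m,l−m')=1 give 2 terms
  k=0: (−1)^6·5040.0000/(720)·0.5897^2·0.8076^6 = +0.675522
  k=1: (−1)^7·5040.0000/(5040)·0.5897^0·0.8076^8 = -0.181038
d^4_{3,-3}(1.8803) = +0.675522 -0.181038 = +0.494484
|D^4_{3,-3}|² = |d^4_{3,-3}(β)|² = (+0.494484)² = 0.244514 (the z-rotation phases have unit modulus)

P=0.2445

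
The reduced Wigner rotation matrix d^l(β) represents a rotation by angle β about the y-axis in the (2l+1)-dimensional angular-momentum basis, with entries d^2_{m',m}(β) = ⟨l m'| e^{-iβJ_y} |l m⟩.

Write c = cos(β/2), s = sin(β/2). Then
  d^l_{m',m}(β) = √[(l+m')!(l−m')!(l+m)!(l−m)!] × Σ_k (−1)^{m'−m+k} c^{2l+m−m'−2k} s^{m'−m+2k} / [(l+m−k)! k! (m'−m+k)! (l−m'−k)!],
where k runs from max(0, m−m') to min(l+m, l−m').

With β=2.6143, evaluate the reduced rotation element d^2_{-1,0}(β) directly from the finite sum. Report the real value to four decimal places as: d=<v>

d^2_{-1,0}(β=2.6143) via Wigner's sum:
Half-angle: c=0.260603, s=0.965446. N=√(1·6·2·2)=4.898979
k∈{1,2} keeps every argument non-negative
  k=1: (−1)^0·4.8990/(2)·0.2606^3·0.9654^1 = +0.041854
  k=2: (−1)^1·4.8990/(2)·0.2606^1·0.9654^3 = -0.574432
d^2_{-1,0}(2.6143) = +0.041854 -0.574432 = -0.532578

d=-0.5326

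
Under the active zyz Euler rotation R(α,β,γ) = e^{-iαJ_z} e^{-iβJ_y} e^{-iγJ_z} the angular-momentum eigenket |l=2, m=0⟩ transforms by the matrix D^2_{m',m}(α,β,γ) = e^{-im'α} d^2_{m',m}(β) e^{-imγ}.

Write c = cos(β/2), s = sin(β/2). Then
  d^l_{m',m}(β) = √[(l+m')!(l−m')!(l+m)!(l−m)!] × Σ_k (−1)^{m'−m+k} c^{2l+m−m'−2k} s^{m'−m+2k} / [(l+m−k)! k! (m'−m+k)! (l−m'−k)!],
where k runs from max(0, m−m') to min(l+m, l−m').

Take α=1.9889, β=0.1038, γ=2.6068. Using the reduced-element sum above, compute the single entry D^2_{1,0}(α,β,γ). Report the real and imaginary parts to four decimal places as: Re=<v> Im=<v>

Re=0.0512 Im=0.1153

Split into d^2_{1,0}(β=0.1038) × two z-phases.
c=cos(0.1038/2)=0.998653, s=sin(0.1038/2)=0.051877; N=√[6·1·2·2]=4.898979
k: max(0,(0)−(1))=0 … min(2+(0),2−(1))=1
  k=0: (−1)^1·4.8990/(2)·0.9987^3·0.0519^1 = -0.126559
  k=1: (−1)^2·4.8990/(2)·0.9987^1·0.0519^3 = +0.000342
d^2_{1,0}(0.1038) = -0.126559 +0.000342 = -0.126217
D = (-0.406028-0.913861i)·(-0.126217)·(+1.000000+0.000000i) = +0.051248+0.115345i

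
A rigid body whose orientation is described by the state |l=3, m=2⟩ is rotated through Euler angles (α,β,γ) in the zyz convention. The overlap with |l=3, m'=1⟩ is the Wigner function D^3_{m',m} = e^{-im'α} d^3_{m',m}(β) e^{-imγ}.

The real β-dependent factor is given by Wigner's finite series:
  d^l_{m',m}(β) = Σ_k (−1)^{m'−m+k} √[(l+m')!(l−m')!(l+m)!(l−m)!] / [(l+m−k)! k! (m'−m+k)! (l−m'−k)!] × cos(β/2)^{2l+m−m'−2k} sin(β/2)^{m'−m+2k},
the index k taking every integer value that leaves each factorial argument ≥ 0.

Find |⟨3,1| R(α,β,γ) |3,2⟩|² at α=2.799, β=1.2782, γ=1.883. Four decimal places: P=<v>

P=0.0043

D^3_{1,2}(2.799,1.2782,1.883) = e^{-i·1·2.799}·d^3_{1,2}(1.2782)·e^{-i·2·1.883}. Compute d first:
With c≡cos(β/2)=0.802633 and s≡sin(β/2)=0.596473, N=[24·2·120·1]^{1/2}=75.894664
The bounds max(0,m−m')=1 and min(l+m,l−m')=2 give 2 terms
  k=1: (−1)^0·75.8947/(24)·0.8026^5·0.5965^1 = +0.628313
  k=2: (−1)^1·75.8947/(12)·0.8026^3·0.5965^3 = -0.693991
d^3_{1,2}(1.2782) = +0.628313 -0.693991 = -0.065678
|D^3_{1,2}|² = |d^3_{1,2}(β)|² = (-0.065678)² = 0.004314 (the z-rotation phases have unit modulus)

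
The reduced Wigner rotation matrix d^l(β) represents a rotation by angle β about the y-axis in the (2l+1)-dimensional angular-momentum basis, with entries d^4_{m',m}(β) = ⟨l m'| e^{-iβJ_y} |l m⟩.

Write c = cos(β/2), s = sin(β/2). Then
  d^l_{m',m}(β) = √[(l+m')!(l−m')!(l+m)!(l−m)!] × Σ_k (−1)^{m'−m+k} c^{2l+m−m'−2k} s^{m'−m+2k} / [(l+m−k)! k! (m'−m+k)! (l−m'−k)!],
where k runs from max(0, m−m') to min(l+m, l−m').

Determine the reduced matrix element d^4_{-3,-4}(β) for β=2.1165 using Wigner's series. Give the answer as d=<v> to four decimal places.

d=-0.0168

d^4_{-3,-4}(β=2.1165) via Wigner's sum:
With c≡cos(β/2)=0.490398 and s≡sin(β/2)=0.871499, N=[1·5040·1·40320]^{1/2}=14255.272709
The bounds max(0,m−m')=0 and min(l+m,l−m')=0 give 1 term
  k=0: (−1)^1·14255.2727/(5040)·0.4904^7·0.8715^1 = -0.016813
d^4_{-3,-4}(2.1165) = -0.016813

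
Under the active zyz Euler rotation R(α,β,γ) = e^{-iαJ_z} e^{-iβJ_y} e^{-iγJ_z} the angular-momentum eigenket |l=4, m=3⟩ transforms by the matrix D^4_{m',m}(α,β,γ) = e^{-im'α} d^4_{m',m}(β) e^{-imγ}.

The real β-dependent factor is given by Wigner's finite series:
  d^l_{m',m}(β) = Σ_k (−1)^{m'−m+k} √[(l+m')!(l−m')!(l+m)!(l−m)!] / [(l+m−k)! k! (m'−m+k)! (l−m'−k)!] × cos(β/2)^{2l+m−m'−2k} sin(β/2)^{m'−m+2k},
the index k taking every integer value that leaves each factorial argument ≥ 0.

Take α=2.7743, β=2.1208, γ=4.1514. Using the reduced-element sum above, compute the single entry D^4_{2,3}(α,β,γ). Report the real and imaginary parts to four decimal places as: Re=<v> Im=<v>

D^4_{2,3}(2.7743,2.1208,4.1514) = e^{-i·2·2.7743}·d^4_{2,3}(2.1208)·e^{-i·3·4.1514}. Compute d first:
Half-angle: c=0.488523, s=0.872551. N=√(720·2·5040·1)=2693.993318
k∈{1,2} keeps every argument non-negative
  k=1: (−1)^0·2693.9933/(720)·0.4885^7·0.8726^1 = +0.021680
  k=2: (−1)^1·2693.9933/(240)·0.4885^5·0.8726^3 = -0.207483
d^4_{2,3}(2.1208) = +0.021680 -0.207483 = -0.185804
D = (+0.742109+0.670279i)·(-0.185804)·(+0.993715+0.111936i) = -0.123080-0.139192i

Re=-0.1231 Im=-0.1392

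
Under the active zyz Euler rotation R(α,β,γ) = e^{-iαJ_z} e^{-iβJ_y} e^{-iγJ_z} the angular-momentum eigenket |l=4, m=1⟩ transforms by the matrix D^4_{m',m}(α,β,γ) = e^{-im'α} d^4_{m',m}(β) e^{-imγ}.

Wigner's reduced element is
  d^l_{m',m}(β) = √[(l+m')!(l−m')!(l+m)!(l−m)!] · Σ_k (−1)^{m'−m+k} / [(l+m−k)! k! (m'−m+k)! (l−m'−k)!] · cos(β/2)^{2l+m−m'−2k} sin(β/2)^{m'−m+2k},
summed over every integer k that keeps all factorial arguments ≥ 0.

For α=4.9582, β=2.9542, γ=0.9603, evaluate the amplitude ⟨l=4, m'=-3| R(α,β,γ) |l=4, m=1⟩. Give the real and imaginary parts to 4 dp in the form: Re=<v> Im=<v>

First d^4_{-3,1}(β=2.9542), then the phase factors e^{-i(-3)α} and e^{-i(1)γ}:
With c≡cos(β/2)=0.093559 and s≡sin(β/2)=0.995614, N=[1·5040·120·6]^{1/2}=1904.940944
k∈{4,5} keeps every argument non-negative
  k=4: (−1)^0·1904.9409/(144)·0.0936^4·0.9956^4 = +0.000996
  k=5: (−1)^1·1904.9409/(240)·0.0936^2·0.9956^6 = -0.067669
d^4_{-3,1}(2.9542) = +0.000996 -0.067669 = -0.066673
D = (-0.672390+0.740197i)·(-0.066673)·(+0.573274-0.819364i) = -0.014737-0.065024i

Re=-0.0147 Im=-0.0650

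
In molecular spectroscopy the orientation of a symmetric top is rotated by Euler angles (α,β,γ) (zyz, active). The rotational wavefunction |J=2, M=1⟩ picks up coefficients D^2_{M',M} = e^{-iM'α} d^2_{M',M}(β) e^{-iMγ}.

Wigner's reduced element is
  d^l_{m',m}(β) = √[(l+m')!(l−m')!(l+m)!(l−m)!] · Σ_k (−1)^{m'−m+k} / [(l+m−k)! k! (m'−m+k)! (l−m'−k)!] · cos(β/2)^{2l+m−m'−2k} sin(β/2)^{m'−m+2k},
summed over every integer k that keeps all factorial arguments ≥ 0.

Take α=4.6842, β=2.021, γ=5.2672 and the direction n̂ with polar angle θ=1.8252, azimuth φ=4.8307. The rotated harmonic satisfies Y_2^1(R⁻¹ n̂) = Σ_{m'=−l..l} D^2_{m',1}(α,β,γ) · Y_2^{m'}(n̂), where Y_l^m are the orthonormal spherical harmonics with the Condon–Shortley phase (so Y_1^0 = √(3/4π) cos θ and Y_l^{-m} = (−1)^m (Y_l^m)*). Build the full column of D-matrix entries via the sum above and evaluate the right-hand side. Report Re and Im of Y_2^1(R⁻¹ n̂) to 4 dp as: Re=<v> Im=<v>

Need the full column D^2_{m',1} for m'=−2..2 at α=4.6842, β=2.021, γ=5.2672.
cos(β/2)=0.531437, sin(β/2)=0.847098
d^2_{-2,1}: single k=3 term ⇒ +0.646074;  D = -0.370744-0.529113i
d^2_{-1,1}: k∈[2..3] ⇒ +0.607984 -0.514913 = +0.093071;  D = +0.077697-0.051238i
d^2_{0,1}: k∈[1..2] ⇒ +0.311433 -0.791276 = -0.479843;  D = -0.252773-0.407866i
d^2_{1,1}: k∈[0..1] ⇒ +0.079764 -0.607984 = -0.528220;  D = +0.456651-0.265492i
d^2_{2,1}: single k=0 term ⇒ -0.254284;  D = +0.121561+0.223346i
Y_2^{m'}(θ=1.8252,φ=4.8307) and Σ D·Y over m':
  (-0.3707-0.5291i)·(-0.3517+0.0848i)  (+0.0777-0.0512i)·(-0.0222-0.1869i)  (-0.2528-0.4079i)·(-0.2555+0.0000i)  (+0.4567-0.2655i)·(+0.0222-0.1869i)  (+0.1216+0.2233i)·(-0.3517-0.0848i)
Y_2^1(R⁻¹ n̂) = +0.165274+0.065384i

Re=0.1653 Im=0.0654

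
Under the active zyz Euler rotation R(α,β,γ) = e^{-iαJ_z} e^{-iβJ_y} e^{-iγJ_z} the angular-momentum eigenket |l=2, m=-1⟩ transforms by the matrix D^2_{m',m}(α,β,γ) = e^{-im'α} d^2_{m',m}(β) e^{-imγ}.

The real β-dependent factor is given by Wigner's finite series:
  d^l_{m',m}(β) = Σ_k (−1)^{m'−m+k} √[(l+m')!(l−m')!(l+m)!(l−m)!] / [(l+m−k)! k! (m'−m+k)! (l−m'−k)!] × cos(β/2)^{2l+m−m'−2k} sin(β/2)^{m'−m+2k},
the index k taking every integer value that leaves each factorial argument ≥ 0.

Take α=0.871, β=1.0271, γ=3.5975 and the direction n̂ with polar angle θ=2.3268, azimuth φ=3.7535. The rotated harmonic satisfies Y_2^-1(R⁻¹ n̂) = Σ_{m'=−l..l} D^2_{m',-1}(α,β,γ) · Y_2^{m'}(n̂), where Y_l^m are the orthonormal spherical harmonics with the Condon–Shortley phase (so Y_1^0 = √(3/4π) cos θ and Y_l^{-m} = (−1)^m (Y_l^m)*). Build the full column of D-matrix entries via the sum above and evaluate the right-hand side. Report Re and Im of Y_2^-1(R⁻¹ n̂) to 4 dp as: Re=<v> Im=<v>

Need the full column D^2_{m',-1} for m'=−2..2 at α=0.871, β=1.0271, γ=3.5975.
cos(β/2)=0.871006, sin(β/2)=0.491272
d^2_{-2,-1}: single k=1 term ⇒ +0.649256;  D = +0.380988-0.525719i
d^2_{-1,-1}: k∈[0..1] ⇒ +0.575552 -0.549298 = +0.026254;  D = -0.006340-0.025477i
d^2_{0,-1}: k∈[0..1] ⇒ -0.795173 +0.252967 = -0.542206;  D = +0.486826+0.238721i
d^2_{1,-1}: k∈[0..1] ⇒ +0.549298 -0.058249 = +0.491049;  D = -0.449349+0.198028i
d^2_{2,-1}: single k=0 term ⇒ -0.206547;  D = +0.058013-0.198232i
Y_2^{m'}(θ=2.3268,φ=3.7535) and Σ D·Y over m':
  (+0.3810-0.5257i)·(+0.0695-0.1923i)  (-0.0063-0.0255i)·(+0.3156-0.2215i)  (+0.4868+0.2387i)·(+0.1299+0.0000i)  (-0.4493+0.1980i)·(-0.3156-0.2215i)  (+0.0580-0.1982i)·(+0.0695+0.1923i)
Y_2^-1(R⁻¹ n̂) = +0.208842-0.051050i

Re=0.2088 Im=-0.0510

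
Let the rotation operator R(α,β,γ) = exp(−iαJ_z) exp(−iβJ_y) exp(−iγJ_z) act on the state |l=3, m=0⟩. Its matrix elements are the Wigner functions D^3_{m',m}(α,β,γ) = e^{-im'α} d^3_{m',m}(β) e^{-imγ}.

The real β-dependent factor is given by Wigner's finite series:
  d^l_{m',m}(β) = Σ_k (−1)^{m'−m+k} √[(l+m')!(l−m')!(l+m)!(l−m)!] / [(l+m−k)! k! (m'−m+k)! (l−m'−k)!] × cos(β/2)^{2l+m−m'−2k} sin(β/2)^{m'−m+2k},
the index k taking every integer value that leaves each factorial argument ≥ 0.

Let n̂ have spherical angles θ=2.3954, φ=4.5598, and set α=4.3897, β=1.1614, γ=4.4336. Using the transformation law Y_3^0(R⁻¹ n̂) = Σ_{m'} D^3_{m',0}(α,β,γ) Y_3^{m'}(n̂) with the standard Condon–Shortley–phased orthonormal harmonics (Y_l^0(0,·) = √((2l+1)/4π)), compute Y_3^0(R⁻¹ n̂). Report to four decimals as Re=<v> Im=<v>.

Re=-0.2979 Im=0.0000

Need the full column D^3_{m',0} for m'=−3..3 at α=4.3897, β=1.1614, γ=4.4336.
cos(β/2)=0.836079, sin(β/2)=0.548609
d^3_{-3,0}: single k=3 term ⇒ +0.431565;  D = +0.355520+0.244651i
d^3_{-2,0}: k∈[2..3] ⇒ +0.805519 -0.346823 = +0.458696;  D = -0.366440+0.275906i
d^3_{-1,0}: k∈[1..3] ⇒ +0.776408 -1.002866 +0.143931 = -0.082528;  D = +0.026171+0.078268i
d^3_{0,0}: k∈[0..3] ⇒ +0.341573 -1.323603 +0.569888 -0.027263 = -0.439405;  D = -0.439405+0.000000i
d^3_{1,0}: k∈[0..2] ⇒ -0.776408 +1.002866 -0.143931 = +0.082528;  D = -0.026171+0.078268i
d^3_{2,0}: k∈[0..1] ⇒ +0.805519 -0.346823 = +0.458696;  D = -0.366440-0.275906i
d^3_{3,0}: single k=0 term ⇒ -0.431565;  D = -0.355520+0.244651i
Y_3^{m'}(θ=2.3954,φ=4.5598) and Σ D·Y over m':
  (+0.3555+0.2447i)·(+0.0577-0.1171i)  (-0.3664+0.2759i)·(+0.3298+0.1039i)  (+0.0262+0.0783i)·(-0.0566+0.3677i)  (-0.4394+0.0000i)·(+0.0833+0.0000i)  (-0.0262+0.0783i)·(+0.0566+0.3677i)  (-0.3664-0.2759i)·(+0.3298-0.1039i)  (-0.3555+0.2447i)·(-0.0577-0.1171i)
Y_3^0(R⁻¹ n̂) = -0.297911+0.000000i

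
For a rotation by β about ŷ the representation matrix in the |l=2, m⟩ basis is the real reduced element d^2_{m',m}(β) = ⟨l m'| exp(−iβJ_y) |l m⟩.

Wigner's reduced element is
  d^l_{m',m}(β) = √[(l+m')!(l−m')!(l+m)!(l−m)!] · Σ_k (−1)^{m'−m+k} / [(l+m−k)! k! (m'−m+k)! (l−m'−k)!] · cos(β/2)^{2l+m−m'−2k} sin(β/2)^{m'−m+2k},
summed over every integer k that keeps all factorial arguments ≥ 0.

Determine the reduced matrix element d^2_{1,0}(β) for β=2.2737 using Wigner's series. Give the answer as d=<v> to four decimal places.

d=0.6041

d^2_{1,0}(β=2.2737) via Wigner's sum:
With c≡cos(β/2)=0.420455 and s≡sin(β/2)=0.907314, N=[6·1·2·2]^{1/2}=4.898979
Admissible k: 0..1 (factorial args all ≥0)
  k=0: (−1)^1·4.8990/(2)·0.4205^3·0.9073^1 = -0.165193
  k=1: (−1)^2·4.8990/(2)·0.4205^1·0.9073^3 = +0.769249
d^2_{1,0}(2.2737) = -0.165193 +0.769249 = +0.604057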